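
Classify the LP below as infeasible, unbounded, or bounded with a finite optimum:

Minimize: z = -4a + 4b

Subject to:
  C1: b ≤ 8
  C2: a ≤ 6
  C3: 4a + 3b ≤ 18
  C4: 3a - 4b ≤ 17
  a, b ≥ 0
The point (4.5, 0) satisfies every constraint, so the LP is feasible; the constraints give a ≤ 6 and b ≤ 8, which with a, b ≥ 0 keep the feasible region inside a bounded box. A feasible, bounded LP attains a finite optimum at a vertex.

Evaluating z = -4a + 4b at each vertex:
  (0, 0): z = 0
  (4.5, 0): z = -18
  (0, 6): z = 24

The LP has an optimal solution: (4.5, 0) with z = -18.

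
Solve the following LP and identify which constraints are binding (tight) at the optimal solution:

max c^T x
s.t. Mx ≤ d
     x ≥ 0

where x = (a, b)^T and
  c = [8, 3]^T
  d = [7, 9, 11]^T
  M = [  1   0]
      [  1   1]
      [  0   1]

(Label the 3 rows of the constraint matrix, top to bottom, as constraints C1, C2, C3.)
Optimal: a = 7, b = 2
Slack at optimum:
  C1: slack = 0 (binding)
  C2: slack = 0 (binding)
  C3: slack = 9
  a ≥ 0: a = 7
  b ≥ 0: b = 2
Binding constraints: C1, C2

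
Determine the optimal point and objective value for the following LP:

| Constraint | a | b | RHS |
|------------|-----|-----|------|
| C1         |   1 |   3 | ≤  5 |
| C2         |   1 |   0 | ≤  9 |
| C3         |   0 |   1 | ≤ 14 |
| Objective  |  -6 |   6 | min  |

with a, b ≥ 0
a = 5, b = 0, z = -30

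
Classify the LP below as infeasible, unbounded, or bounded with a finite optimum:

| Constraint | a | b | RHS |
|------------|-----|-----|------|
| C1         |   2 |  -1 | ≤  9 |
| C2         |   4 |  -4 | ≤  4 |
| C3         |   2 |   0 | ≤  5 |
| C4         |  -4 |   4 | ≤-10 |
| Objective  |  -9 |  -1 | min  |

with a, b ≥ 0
C2 requires 4a - 4b ≤ 4, while C4 (-4a + 4b ≤ -10) is equivalent to 4a - 4b ≥ 10. Together they would need 10 ≤ 4a - 4b ≤ 4, which is impossible since 10 > 4. No point satisfies all constraints.

Infeasible — the constraint set is empty.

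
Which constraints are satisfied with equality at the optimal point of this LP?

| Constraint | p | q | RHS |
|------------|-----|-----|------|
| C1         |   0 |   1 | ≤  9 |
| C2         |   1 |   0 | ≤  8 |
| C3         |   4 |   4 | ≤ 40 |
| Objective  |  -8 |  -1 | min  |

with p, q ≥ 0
Optimal: p = 8, q = 2
Binding: C2, C3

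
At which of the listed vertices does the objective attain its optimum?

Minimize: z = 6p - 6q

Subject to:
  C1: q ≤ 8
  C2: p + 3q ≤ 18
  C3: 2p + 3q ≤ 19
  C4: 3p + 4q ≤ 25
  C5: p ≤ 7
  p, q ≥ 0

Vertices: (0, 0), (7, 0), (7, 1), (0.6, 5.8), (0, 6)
(0, 6) with z = -36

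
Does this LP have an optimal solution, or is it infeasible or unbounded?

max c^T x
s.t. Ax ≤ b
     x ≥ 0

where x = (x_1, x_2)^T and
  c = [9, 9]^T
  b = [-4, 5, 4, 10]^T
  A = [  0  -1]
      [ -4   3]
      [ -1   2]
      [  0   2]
Feasible point: (4, 4) satisfies every constraint, so the LP is feasible.
Direction d = (1, 0): for each constraint row a, a·d ≤ 0 —
  (0)(1) + (-1)(0) = 0 ≤ 0
  (-4)(1) + (3)(0) = -4 ≤ 0
  (-1)(1) + (2)(0) = -1 ≤ 0
  (0)(1) + (2)(0) = 0 ≤ 0
and d ≥ 0, so (4, 4) + t·d stays feasible for every t ≥ 0. Along this ray z = 9x_1 + 9x_2 changes by 9 per unit t, so z → +∞.

Unbounded — the objective can increase without bound over the feasible region.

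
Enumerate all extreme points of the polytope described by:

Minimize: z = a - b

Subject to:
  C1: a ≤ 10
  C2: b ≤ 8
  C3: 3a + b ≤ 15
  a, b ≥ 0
Each vertex is the intersection of two constraint boundaries that also satisfies all remaining constraints:
  a = 0 and b = 0 → (0, 0)
  3a + b = 15 and b = 0 → (5, 0)
  b = 8 and 3a + b = 15 → (2.333, 8)
  b = 8 and a = 0 → (0, 8)

Vertices: (0, 0), (5, 0), (2.333, 8), (0, 8)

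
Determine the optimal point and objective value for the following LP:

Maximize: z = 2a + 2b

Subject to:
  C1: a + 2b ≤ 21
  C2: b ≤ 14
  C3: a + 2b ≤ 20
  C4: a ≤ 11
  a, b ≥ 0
Each vertex is the intersection of two constraint boundaries that also satisfies all remaining constraints:
  a = 0 and b = 0 → (0, 0)
  a = 11 and b = 0 → (11, 0)
  a + 2b = 20 and a = 11 → (11, 4.5)
  a + 2b = 20 and a = 0 → (0, 10)

Evaluating z = 2a + 2b at each vertex:
  (0, 0): z = 0
  (11, 0): z = 22
  (11, 4.5): z = 31
  (0, 10): z = 20

The maximum is at (11, 4.5) with z = 31.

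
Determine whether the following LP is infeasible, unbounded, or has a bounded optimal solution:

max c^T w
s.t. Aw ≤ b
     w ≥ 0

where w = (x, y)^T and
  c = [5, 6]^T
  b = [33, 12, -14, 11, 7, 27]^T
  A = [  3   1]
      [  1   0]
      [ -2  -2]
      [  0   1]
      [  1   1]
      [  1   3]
The point (0, 7) satisfies every constraint, so the LP is feasible; the constraints give x ≤ 12 and y ≤ 11, which with x, y ≥ 0 keep the feasible region inside a bounded box. A feasible, bounded LP attains a finite optimum at a vertex.

Evaluating z = 5x + 6y at each vertex:
  (7, 0): z = 35
  (0, 7): z = 42

Feasible with finite optimum z* = 42 at (0, 7).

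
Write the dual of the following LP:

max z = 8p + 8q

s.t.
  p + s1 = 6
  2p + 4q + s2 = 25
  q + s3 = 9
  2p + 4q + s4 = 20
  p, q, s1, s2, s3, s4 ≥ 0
Minimize: z = 6y1 + 25y2 + 9y3 + 20y4

Subject to:
  C1: -y1 - 2y2 - 2y4 ≤ -8
  C2: -4y2 - y3 - 4y4 ≤ -8
  y1, y2, y3, y4 ≥ 0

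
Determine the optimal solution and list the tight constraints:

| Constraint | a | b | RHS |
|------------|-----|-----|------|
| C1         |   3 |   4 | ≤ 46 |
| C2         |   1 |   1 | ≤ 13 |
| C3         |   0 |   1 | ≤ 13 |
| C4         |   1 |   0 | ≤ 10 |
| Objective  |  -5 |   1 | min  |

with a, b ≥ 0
Optimal: a = 10, b = 0
Slack at optimum:
  C1: slack = 16
  C2: slack = 3
  C3: slack = 13
  C4: slack = 0 (binding)
  a ≥ 0: a = 10
  b ≥ 0: b = 0 (binding)
Binding constraints: C4, b ≥ 0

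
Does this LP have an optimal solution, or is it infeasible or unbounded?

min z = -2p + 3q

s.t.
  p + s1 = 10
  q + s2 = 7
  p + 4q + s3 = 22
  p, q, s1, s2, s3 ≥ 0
The point (10, 0) satisfies every constraint, so the LP is feasible; the constraints give p ≤ 10 and q ≤ 7, which with p, q ≥ 0 keep the feasible region inside a bounded box. A feasible, bounded LP attains a finite optimum at a vertex.

Feasible with finite optimum z* = -20 at (10, 0).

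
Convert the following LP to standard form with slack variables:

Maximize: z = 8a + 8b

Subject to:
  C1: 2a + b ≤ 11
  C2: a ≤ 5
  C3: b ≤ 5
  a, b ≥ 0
max z = 8a + 8b

s.t.
  2a + b + s1 = 11
  a + s2 = 5
  b + s3 = 5
  a, b, s1, s2, s3 ≥ 0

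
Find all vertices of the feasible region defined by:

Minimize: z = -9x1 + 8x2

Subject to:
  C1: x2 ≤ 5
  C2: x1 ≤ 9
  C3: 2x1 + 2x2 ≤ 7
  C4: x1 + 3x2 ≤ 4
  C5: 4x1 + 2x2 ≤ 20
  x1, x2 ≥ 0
Each vertex is the intersection of two constraint boundaries that also satisfies all remaining constraints:
  x1 = 0 and x2 = 0 → (0, 0)
  2x1 + 2x2 = 7 and x2 = 0 → (3.5, 0)
  2x1 + 2x2 = 7 and x1 + 3x2 = 4 → (3.25, 0.25)
  x1 + 3x2 = 4 and x1 = 0 → (0, 1.333)

Vertices: (0, 0), (3.5, 0), (3.25, 0.25), (0, 1.333)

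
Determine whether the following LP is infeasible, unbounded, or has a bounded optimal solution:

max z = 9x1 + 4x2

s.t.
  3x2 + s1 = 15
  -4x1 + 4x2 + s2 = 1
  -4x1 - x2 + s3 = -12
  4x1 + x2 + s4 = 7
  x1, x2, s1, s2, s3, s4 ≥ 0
The row 4x1 + x2 + s4 = 7 with s4 ≥ 0 requires 4x1 + x2 ≤ 7, while the row -4x1 - x2 + s3 = -12 with s3 ≥ 0 is equivalent to 4x1 + x2 ≥ 12. Together they would need 12 ≤ 4x1 + x2 ≤ 7, which is impossible since 12 > 7. No point satisfies all constraints.

Infeasible: no point satisfies all constraints simultaneously.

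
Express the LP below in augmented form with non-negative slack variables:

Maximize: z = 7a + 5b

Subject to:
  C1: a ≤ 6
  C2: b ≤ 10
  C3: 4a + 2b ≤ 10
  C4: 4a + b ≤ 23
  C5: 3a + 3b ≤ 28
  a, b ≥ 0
max z = 7a + 5b

s.t.
  a + s1 = 6
  b + s2 = 10
  4a + 2b + s3 = 10
  4a + b + s4 = 23
  3a + 3b + s5 = 28
  a, b, s1, s2, s3, s4, s5 ≥ 0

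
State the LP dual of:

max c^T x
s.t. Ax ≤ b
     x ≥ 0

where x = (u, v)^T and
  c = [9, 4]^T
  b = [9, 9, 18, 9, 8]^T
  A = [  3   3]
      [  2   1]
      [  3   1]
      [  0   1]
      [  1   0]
Minimize: z = 9y1 + 9y2 + 18y3 + 9y4 + 8y5

Subject to:
  C1: -3y1 - 2y2 - 3y3 - y5 ≤ -9
  C2: -3y1 - y2 - y3 - y4 ≤ -4
  y1, y2, y3, y4, y5 ≥ 0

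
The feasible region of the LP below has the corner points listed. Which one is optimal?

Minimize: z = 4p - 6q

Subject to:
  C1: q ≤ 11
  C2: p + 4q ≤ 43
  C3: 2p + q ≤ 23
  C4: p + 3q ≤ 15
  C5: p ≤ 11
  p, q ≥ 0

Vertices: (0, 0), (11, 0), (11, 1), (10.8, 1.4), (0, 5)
Evaluating z = 4p - 6q at each vertex:
  (0, 0): z = 0
  (11, 0): z = 44
  (11, 1): z = 38
  (10.8, 1.4): z = 34.8
  (0, 5): z = -30

The smallest value is z = -30, attained at (0, 5).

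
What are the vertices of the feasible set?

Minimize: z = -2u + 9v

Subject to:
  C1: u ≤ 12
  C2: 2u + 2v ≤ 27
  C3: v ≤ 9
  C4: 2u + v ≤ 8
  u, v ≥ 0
Each vertex is the intersection of two constraint boundaries that also satisfies all remaining constraints:
  u = 0 and v = 0 → (0, 0)
  2u + v = 8 and v = 0 → (4, 0)
  2u + v = 8 and u = 0 → (0, 8)

Vertices: (0, 0), (4, 0), (0, 8)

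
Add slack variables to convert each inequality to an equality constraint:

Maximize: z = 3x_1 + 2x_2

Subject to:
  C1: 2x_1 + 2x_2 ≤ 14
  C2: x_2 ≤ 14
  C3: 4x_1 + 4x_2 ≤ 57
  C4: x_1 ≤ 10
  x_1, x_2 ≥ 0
max z = 3x_1 + 2x_2

s.t.
  2x_1 + 2x_2 + s1 = 14
  x_2 + s2 = 14
  4x_1 + 4x_2 + s3 = 57
  x_1 + s4 = 10
  x_1, x_2, s1, s2, s3, s4 ≥ 0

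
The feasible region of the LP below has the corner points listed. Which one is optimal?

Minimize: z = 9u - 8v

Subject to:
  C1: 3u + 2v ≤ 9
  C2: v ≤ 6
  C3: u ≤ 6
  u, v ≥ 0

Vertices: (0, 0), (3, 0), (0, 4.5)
Evaluating z = 9u - 8v at each vertex:
  (0, 0): z = 0
  (3, 0): z = 27
  (0, 4.5): z = -36

The smallest value is z = -36, attained at (0, 4.5).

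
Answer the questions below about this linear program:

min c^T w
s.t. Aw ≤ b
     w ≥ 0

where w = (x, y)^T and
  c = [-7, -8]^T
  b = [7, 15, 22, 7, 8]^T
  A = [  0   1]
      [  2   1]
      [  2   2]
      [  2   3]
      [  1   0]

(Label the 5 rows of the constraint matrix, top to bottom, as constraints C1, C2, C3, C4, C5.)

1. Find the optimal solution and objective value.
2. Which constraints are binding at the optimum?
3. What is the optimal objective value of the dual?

1. x = 3.5, y = 0, z = -24.5
2. C4, y ≥ 0
3. -24.5 (by strong duality, equal to the primal optimum)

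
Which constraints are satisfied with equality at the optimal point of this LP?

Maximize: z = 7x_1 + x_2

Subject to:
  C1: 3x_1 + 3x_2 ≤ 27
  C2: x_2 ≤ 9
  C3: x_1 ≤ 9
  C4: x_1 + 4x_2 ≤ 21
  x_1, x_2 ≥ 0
Optimal: x_1 = 9, x_2 = 0
Slack at optimum:
  C1: slack = 0 (binding)
  C2: slack = 9
  C3: slack = 0 (binding)
  C4: slack = 12
  x_1 ≥ 0: x_1 = 9
  x_2 ≥ 0: x_2 = 0 (binding)
Binding constraints: C1, C3, x_2 ≥ 0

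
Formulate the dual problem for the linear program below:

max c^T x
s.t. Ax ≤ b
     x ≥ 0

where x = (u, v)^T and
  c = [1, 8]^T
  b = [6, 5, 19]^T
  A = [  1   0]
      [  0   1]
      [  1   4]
Minimize: z = 6y1 + 5y2 + 19y3

Subject to:
  C1: -y1 - y3 ≤ -1
  C2: -y2 - 4y3 ≤ -8
  y1, y2, y3 ≥ 0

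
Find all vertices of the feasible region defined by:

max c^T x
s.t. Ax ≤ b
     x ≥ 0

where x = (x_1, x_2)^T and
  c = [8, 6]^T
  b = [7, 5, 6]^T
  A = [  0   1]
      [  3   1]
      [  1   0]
Each vertex is the intersection of two constraint boundaries that also satisfies all remaining constraints:
  x_1 = 0 and x_2 = 0 → (0, 0)
  3x_1 + x_2 = 5 and x_2 = 0 → (1.667, 0)
  3x_1 + x_2 = 5 and x_1 = 0 → (0, 5)

Vertices: (0, 0), (1.667, 0), (0, 5)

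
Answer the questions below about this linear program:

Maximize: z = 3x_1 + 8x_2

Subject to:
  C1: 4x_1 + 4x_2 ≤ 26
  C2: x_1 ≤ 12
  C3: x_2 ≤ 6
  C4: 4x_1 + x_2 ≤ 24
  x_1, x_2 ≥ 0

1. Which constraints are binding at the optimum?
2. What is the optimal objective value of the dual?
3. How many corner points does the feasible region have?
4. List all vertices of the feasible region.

1. C1, C3
2. 49.5 (by strong duality, equal to the primal optimum)
3. 5
4. (0, 0), (6, 0), (5.833, 0.6667), (0.5, 6), (0, 6)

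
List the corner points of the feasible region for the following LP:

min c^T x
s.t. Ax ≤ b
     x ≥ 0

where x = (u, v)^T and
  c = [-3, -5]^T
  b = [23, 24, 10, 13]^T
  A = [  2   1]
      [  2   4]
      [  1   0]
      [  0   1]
Each vertex is the intersection of two constraint boundaries that also satisfies all remaining constraints:
  u = 0 and v = 0 → (0, 0)
  u = 10 and v = 0 → (10, 0)
  2u + 4v = 24 and u = 10 → (10, 1)
  2u + 4v = 24 and u = 0 → (0, 6)

Vertices: (0, 0), (10, 0), (10, 1), (0, 6)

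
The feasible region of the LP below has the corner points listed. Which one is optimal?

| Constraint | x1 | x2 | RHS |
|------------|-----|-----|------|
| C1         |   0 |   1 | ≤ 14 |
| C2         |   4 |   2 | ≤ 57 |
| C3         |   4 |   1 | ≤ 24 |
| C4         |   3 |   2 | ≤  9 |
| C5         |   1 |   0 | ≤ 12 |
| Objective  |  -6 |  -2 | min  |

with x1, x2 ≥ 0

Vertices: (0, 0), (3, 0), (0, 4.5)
(3, 0) with z = -18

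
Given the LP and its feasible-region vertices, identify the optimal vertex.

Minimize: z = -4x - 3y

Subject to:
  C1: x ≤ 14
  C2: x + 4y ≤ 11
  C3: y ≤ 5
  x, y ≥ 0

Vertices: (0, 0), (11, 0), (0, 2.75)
Evaluating z = -4x - 3y at each vertex:
  (0, 0): z = 0
  (11, 0): z = -44
  (0, 2.75): z = -8.25

The smallest value is z = -44, attained at (11, 0).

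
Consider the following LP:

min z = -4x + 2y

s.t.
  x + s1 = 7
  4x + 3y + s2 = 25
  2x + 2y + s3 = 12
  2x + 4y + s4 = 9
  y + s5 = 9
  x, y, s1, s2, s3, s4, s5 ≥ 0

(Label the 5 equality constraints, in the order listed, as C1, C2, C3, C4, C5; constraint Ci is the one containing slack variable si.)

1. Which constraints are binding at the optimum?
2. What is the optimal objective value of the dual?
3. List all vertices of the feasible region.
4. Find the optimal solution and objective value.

1. C4, y ≥ 0
2. -18 (by strong duality, equal to the primal optimum)
3. (0, 0), (4.5, 0), (0, 2.25)
4. x = 4.5, y = 0, z = -18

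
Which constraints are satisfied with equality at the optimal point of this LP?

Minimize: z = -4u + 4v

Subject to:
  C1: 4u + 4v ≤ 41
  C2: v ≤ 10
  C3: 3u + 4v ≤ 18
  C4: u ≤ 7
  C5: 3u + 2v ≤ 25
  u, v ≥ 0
Optimal: u = 6, v = 0
Slack at optimum:
  C1: slack = 17
  C2: slack = 10
  C3: slack = 0 (binding)
  C4: slack = 1
  C5: slack = 7
  u ≥ 0: u = 6
  v ≥ 0: v = 0 (binding)
Binding constraints: C3, v ≥ 0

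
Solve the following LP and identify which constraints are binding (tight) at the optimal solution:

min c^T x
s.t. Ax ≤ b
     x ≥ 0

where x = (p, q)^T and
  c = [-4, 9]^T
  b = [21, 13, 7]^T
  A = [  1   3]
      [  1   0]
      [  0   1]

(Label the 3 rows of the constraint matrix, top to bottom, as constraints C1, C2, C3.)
Optimal: p = 13, q = 0
Slack at optimum:
  C1: slack = 8
  C2: slack = 0 (binding)
  C3: slack = 7
  p ≥ 0: p = 13
  q ≥ 0: q = 0 (binding)
Binding constraints: C2, q ≥ 0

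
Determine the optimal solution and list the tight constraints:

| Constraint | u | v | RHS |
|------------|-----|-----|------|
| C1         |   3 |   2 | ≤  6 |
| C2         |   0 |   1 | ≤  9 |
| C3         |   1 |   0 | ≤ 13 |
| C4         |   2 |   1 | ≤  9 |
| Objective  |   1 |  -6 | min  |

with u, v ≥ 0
Optimal: u = 0, v = 3
Binding: C1, u ≥ 0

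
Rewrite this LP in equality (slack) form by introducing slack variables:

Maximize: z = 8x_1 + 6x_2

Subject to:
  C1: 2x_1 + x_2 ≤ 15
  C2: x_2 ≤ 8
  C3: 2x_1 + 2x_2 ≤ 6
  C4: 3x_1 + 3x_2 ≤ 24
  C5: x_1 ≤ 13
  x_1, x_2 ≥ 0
max z = 8x_1 + 6x_2

s.t.
  2x_1 + x_2 + s1 = 15
  x_2 + s2 = 8
  2x_1 + 2x_2 + s3 = 6
  3x_1 + 3x_2 + s4 = 24
  x_1 + s5 = 13
  x_1, x_2, s1, s2, s3, s4, s5 ≥ 0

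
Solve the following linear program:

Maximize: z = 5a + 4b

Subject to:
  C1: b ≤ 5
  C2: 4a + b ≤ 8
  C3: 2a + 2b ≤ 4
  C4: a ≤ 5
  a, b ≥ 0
a = 2, b = 0, z = 10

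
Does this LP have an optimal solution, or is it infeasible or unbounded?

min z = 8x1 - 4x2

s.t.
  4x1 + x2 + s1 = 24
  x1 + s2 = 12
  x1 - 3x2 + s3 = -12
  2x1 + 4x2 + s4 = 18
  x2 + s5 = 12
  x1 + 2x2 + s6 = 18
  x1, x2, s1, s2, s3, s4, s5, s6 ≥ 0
The point (0, 4.5) satisfies every constraint, so the LP is feasible; the constraints give x1 ≤ 12 and x2 ≤ 12, which with x1, x2 ≥ 0 keep the feasible region inside a bounded box. A feasible, bounded LP attains a finite optimum at a vertex.

Evaluating z = 8x1 - 4x2 at each vertex:
  (0, 4): z = -16
  (0.6, 4.2): z = -12
  (0, 4.5): z = -18

Bounded optimum: z* = -18 at (0, 4.5).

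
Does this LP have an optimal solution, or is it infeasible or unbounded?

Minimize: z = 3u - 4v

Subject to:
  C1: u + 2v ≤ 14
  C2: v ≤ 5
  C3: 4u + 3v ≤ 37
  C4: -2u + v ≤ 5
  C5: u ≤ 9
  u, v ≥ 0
The point (0, 5) satisfies every constraint, so the LP is feasible; the constraints give u ≤ 9 and v ≤ 5, which with u, v ≥ 0 keep the feasible region inside a bounded box. A feasible, bounded LP attains a finite optimum at a vertex.

Bounded optimum: z* = -20 at (0, 5).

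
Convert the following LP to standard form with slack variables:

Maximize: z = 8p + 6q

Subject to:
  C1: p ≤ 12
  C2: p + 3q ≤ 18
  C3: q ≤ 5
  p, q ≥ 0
max z = 8p + 6q

s.t.
  p + s1 = 12
  p + 3q + s2 = 18
  q + s3 = 5
  p, q, s1, s2, s3 ≥ 0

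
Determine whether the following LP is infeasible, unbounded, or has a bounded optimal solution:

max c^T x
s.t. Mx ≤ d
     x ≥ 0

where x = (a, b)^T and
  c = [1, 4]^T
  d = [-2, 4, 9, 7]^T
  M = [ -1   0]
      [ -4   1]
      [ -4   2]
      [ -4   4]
Feasible point: (2, 0) satisfies every constraint, so the LP is feasible.
Direction d = (1, 0): for each constraint row a, a·d ≤ 0 —
  (-1)(1) + (0)(0) = -1 ≤ 0
  (-4)(1) + (1)(0) = -4 ≤ 0
  (-4)(1) + (2)(0) = -4 ≤ 0
  (-4)(1) + (4)(0) = -4 ≤ 0
and d ≥ 0, so (2, 0) + t·d stays feasible for every t ≥ 0. Along this ray z = a + 4b changes by 1 per unit t, so z → +∞.

Unbounded — the objective can increase without bound over the feasible region.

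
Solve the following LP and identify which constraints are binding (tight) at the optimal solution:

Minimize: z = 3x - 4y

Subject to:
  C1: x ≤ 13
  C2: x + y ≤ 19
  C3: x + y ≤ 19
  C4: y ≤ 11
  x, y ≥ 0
Optimal: x = 0, y = 11
Binding: C4, x ≥ 0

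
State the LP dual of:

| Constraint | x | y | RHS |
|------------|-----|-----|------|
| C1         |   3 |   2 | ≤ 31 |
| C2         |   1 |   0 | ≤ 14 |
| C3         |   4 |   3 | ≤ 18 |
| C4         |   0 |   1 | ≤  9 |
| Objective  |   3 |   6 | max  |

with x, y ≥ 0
Minimize: z = 31y1 + 14y2 + 18y3 + 9y4

Subject to:
  C1: -3y1 - y2 - 4y3 ≤ -3
  C2: -2y1 - 3y3 - y4 ≤ -6
  y1, y2, y3, y4 ≥ 0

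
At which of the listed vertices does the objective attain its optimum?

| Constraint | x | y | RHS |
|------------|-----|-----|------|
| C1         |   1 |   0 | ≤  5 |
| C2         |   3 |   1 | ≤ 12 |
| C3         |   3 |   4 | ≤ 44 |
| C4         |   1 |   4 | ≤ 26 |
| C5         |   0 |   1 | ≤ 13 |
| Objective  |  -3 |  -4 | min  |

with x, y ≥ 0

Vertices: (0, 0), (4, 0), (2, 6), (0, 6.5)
(2, 6) with z = -30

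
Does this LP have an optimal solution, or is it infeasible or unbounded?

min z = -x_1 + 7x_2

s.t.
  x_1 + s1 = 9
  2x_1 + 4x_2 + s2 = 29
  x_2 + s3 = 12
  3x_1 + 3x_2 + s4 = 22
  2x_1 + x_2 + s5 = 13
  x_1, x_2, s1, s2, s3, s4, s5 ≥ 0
The point (6.5, 0) satisfies every constraint, so the LP is feasible; the constraints give x_1 ≤ 9 and x_2 ≤ 12, which with x_1, x_2 ≥ 0 keep the feasible region inside a bounded box. A feasible, bounded LP attains a finite optimum at a vertex.

Bounded optimum: z* = -6.5 at (6.5, 0).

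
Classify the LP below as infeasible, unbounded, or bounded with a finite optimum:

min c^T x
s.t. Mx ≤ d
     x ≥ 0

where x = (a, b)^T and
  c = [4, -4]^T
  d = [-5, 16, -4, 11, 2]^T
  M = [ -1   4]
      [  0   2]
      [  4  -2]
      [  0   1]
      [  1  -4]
One constraint requires a - 4b ≤ 2, while the constraint -a + 4b ≤ -5 is equivalent to a - 4b ≥ 5. Together they would need 5 ≤ a - 4b ≤ 2, which is impossible since 5 > 2. No point satisfies all constraints.

Infeasible: no point satisfies all constraints simultaneously.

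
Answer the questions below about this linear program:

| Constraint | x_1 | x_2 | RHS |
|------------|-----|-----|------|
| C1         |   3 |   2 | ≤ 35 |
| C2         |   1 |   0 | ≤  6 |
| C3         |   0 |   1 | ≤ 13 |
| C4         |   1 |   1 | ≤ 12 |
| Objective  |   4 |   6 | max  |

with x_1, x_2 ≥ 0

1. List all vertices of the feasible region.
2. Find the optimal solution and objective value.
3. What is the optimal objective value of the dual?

1. (0, 0), (6, 0), (6, 6), (0, 12)
2. x_1 = 0, x_2 = 12, z = 72
3. 72 (by strong duality, equal to the primal optimum)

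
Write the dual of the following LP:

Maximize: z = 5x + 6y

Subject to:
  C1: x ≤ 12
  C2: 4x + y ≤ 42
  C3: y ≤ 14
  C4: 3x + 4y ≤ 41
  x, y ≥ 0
Minimize: z = 12y1 + 42y2 + 14y3 + 41y4

Subject to:
  C1: -y1 - 4y2 - 3y4 ≤ -5
  C2: -y2 - y3 - 4y4 ≤ -6
  y1, y2, y3, y4 ≥ 0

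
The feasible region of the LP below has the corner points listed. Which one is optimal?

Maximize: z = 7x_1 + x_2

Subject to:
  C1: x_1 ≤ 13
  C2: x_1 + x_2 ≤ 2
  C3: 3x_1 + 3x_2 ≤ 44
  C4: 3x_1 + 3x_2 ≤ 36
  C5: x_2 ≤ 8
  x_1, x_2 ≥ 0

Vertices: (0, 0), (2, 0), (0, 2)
(2, 0) with z = 14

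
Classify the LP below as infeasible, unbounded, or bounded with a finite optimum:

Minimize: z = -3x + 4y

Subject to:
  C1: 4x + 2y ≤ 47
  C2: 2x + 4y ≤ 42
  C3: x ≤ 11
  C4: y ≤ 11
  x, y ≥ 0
The point (11, 0) satisfies every constraint, so the LP is feasible; the constraints give x ≤ 11 and y ≤ 11, which with x, y ≥ 0 keep the feasible region inside a bounded box. A feasible, bounded LP attains a finite optimum at a vertex.

Feasible with finite optimum z* = -33 at (11, 0).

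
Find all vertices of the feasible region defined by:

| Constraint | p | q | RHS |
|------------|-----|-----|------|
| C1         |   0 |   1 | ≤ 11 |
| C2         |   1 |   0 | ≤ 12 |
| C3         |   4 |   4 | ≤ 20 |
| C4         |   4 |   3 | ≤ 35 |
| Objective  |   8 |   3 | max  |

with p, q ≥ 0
Each vertex is the intersection of two constraint boundaries that also satisfies all remaining constraints:
  p = 0 and q = 0 → (0, 0)
  4p + 4q = 20 and q = 0 → (5, 0)
  4p + 4q = 20 and p = 0 → (0, 5)

Vertices: (0, 0), (5, 0), (0, 5)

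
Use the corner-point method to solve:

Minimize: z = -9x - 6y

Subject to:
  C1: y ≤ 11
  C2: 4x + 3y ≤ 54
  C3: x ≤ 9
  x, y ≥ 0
x = 9, y = 6, z = -117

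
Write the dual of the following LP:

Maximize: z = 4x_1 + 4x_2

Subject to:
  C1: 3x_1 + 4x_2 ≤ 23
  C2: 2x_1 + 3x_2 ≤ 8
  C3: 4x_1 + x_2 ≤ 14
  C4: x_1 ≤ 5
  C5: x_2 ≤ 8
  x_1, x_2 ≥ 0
Minimize: z = 23y1 + 8y2 + 14y3 + 5y4 + 8y5

Subject to:
  C1: -3y1 - 2y2 - 4y3 - y4 ≤ -4
  C2: -4y1 - 3y2 - y3 - y5 ≤ -4
  y1, y2, y3, y4, y5 ≥ 0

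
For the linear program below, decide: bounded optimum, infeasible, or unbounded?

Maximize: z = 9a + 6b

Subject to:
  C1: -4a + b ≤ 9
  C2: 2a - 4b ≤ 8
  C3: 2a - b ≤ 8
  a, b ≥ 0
Feasible point: (0, 0) satisfies every constraint, so the LP is feasible.
Direction d = (1, 4): for each constraint row a, a·d ≤ 0 —
  (-4)(1) + (1)(4) = 0 ≤ 0
  (2)(1) + (-4)(4) = -14 ≤ 0
  (2)(1) + (-1)(4) = -2 ≤ 0
and d ≥ 0, so (0, 0) + t·d stays feasible for every t ≥ 0. Along this ray z = 9a + 6b changes by 33 per unit t, so z → +∞.

Unbounded: there is a feasible ray along which z → +∞.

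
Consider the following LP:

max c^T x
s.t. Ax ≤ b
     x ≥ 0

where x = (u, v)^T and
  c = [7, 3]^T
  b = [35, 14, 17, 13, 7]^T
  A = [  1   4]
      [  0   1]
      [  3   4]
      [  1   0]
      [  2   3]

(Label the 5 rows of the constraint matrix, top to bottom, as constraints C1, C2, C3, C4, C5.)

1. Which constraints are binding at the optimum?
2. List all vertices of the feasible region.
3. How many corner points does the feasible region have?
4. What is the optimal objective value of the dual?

1. C5, v ≥ 0
2. (0, 0), (3.5, 0), (0, 2.333)
3. 3
4. 24.5 (by strong duality, equal to the primal optimum)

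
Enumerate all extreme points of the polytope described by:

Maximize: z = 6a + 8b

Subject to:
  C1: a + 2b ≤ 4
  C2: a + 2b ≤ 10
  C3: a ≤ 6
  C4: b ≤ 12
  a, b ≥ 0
Each vertex is the intersection of two constraint boundaries that also satisfies all remaining constraints:
  a = 0 and b = 0 → (0, 0)
  a + 2b = 4 and b = 0 → (4, 0)
  a + 2b = 4 and a = 0 → (0, 2)

Vertices: (0, 0), (4, 0), (0, 2)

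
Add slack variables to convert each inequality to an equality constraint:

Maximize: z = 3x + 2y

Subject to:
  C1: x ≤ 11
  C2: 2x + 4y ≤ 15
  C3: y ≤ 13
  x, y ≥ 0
max z = 3x + 2y

s.t.
  x + s1 = 11
  2x + 4y + s2 = 15
  y + s3 = 13
  x, y, s1, s2, s3 ≥ 0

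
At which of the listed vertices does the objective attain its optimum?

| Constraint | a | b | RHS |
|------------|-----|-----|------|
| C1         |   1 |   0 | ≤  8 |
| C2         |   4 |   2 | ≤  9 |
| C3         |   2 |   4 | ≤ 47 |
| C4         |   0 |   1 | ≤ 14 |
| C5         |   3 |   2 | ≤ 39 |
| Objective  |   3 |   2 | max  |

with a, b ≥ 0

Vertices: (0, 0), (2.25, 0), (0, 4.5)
(0, 4.5) with z = 9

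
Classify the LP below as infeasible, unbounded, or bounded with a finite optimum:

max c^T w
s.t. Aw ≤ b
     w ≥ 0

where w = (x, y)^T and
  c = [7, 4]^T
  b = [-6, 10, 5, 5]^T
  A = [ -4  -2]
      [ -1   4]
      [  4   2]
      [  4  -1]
One constraint requires 4x + 2y ≤ 5, while the constraint -4x - 2y ≤ -6 is equivalent to 4x + 2y ≥ 6. Together they would need 6 ≤ 4x + 2y ≤ 5, which is impossible since 6 > 5. No point satisfies all constraints.

Infeasible: no point satisfies all constraints simultaneously.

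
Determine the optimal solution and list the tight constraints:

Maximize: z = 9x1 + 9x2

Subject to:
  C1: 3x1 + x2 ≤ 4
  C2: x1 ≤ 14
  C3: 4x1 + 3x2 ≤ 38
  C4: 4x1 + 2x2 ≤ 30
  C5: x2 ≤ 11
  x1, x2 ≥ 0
Optimal: x1 = 0, x2 = 4
Slack at optimum:
  C1: slack = 0 (binding)
  C2: slack = 14
  C3: slack = 26
  C4: slack = 22
  C5: slack = 7
  x1 ≥ 0: x1 = 0 (binding)
  x2 ≥ 0: x2 = 4
Binding constraints: C1, x1 ≥ 0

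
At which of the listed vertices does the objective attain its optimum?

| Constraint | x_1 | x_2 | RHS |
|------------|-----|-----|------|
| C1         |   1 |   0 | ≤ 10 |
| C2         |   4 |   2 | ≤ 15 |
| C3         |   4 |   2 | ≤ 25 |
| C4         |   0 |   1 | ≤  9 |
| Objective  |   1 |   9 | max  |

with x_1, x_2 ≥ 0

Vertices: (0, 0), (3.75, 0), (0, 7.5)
(0, 7.5) with z = 67.5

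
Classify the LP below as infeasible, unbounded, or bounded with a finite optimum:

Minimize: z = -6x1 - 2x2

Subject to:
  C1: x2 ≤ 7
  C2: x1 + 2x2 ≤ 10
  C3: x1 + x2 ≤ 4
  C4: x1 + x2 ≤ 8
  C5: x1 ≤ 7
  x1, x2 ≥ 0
The point (4, 0) satisfies every constraint, so the LP is feasible; the constraints give x1 ≤ 7 and x2 ≤ 7, which with x1, x2 ≥ 0 keep the feasible region inside a bounded box. A feasible, bounded LP attains a finite optimum at a vertex.

The LP has an optimal solution: (4, 0) with z = -24.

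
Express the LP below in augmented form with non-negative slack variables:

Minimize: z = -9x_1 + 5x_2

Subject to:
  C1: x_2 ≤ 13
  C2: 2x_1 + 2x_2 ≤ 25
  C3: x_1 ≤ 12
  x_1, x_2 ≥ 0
min z = -9x_1 + 5x_2

s.t.
  x_2 + s1 = 13
  2x_1 + 2x_2 + s2 = 25
  x_1 + s3 = 12
  x_1, x_2, s1, s2, s3 ≥ 0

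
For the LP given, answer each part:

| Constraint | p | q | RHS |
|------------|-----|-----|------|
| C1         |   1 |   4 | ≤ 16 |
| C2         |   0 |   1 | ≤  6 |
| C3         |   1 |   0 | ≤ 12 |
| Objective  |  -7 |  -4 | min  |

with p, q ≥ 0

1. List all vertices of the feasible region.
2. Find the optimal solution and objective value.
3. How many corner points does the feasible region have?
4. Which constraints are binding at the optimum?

1. (0, 0), (12, 0), (12, 1), (0, 4)
2. p = 12, q = 1, z = -88
3. 4
4. C1, C3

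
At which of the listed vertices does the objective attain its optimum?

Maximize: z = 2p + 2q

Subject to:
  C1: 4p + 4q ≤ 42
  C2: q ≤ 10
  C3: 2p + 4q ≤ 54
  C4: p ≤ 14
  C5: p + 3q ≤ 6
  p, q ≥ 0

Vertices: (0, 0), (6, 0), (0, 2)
(6, 0) with z = 12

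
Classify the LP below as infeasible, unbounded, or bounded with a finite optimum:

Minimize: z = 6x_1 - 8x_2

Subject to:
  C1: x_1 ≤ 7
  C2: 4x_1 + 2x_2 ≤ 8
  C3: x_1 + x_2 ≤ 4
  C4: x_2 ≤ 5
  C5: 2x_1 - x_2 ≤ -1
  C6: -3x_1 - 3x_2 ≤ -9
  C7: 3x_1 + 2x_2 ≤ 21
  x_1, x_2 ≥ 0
The point (0, 4) satisfies every constraint, so the LP is feasible; the constraints give x_1 ≤ 7 and x_2 ≤ 5, which with x_1, x_2 ≥ 0 keep the feasible region inside a bounded box. A feasible, bounded LP attains a finite optimum at a vertex.

Evaluating z = 6x_1 - 8x_2 at each vertex:
  (0.6667, 2.333): z = -14.67
  (0.75, 2.5): z = -15.5
  (0, 4): z = -32
  (0, 3): z = -24

The LP has an optimal solution: (0, 4) with z = -32.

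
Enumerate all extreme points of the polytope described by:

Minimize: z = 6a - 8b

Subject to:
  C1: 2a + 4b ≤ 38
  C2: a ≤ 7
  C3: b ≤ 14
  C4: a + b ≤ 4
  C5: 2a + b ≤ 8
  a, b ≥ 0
Each vertex is the intersection of two constraint boundaries that also satisfies all remaining constraints:
  a = 0 and b = 0 → (0, 0)
  a + b = 4 and 2a + b = 8 → (4, 0)
  a + b = 4 and a = 0 → (0, 4)

Vertices: (0, 0), (4, 0), (0, 4)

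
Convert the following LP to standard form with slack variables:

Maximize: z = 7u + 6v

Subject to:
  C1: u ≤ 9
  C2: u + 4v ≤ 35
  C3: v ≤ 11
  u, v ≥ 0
max z = 7u + 6v

s.t.
  u + s1 = 9
  u + 4v + s2 = 35
  v + s3 = 11
  u, v, s1, s2, s3 ≥ 0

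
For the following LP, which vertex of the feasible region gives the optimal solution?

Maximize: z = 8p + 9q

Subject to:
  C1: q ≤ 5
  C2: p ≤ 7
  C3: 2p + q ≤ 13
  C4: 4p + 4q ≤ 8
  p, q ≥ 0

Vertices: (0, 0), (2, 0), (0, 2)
(0, 2) with z = 18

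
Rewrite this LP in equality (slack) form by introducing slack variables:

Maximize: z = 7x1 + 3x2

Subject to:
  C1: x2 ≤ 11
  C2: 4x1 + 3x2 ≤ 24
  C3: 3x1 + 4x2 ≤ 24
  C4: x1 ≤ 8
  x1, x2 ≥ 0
max z = 7x1 + 3x2

s.t.
  x2 + s1 = 11
  4x1 + 3x2 + s2 = 24
  3x1 + 4x2 + s3 = 24
  x1 + s4 = 8
  x1, x2, s1, s2, s3, s4 ≥ 0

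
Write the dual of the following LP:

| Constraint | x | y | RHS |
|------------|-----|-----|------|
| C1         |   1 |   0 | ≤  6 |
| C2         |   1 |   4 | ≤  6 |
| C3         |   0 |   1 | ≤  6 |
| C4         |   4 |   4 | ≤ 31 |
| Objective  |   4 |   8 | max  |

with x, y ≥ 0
Minimize: z = 6y1 + 6y2 + 6y3 + 31y4

Subject to:
  C1: -y1 - y2 - 4y4 ≤ -4
  C2: -4y2 - y3 - 4y4 ≤ -8
  y1, y2, y3, y4 ≥ 0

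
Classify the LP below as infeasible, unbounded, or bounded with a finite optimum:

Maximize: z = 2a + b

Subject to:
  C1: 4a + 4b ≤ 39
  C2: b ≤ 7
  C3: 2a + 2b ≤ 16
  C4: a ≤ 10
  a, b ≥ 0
The point (8, 0) satisfies every constraint, so the LP is feasible; the constraints give a ≤ 10 and b ≤ 7, which with a, b ≥ 0 keep the feasible region inside a bounded box. A feasible, bounded LP attains a finite optimum at a vertex.

Evaluating z = 2a + b at each vertex:
  (0, 0): z = 0
  (8, 0): z = 16
  (1, 7): z = 9
  (0, 7): z = 7

Feasible with finite optimum z* = 16 at (8, 0).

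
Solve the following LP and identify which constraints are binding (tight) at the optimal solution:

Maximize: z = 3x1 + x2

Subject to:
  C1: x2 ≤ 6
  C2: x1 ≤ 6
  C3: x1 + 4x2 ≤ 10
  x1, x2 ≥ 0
Optimal: x1 = 6, x2 = 1
Slack at optimum:
  C1: slack = 5
  C2: slack = 0 (binding)
  C3: slack = 0 (binding)
  x1 ≥ 0: x1 = 6
  x2 ≥ 0: x2 = 1
Binding constraints: C2, C3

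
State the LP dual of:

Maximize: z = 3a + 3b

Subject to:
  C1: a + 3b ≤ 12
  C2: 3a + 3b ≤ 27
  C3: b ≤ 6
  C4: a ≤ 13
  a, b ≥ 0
Minimize: z = 12y1 + 27y2 + 6y3 + 13y4

Subject to:
  C1: -y1 - 3y2 - y4 ≤ -3
  C2: -3y1 - 3y2 - y3 ≤ -3
  y1, y2, y3, y4 ≥ 0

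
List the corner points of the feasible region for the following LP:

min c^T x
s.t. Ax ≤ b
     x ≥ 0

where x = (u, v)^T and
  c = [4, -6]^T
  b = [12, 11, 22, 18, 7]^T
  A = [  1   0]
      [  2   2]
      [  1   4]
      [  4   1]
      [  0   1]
Each vertex is the intersection of two constraint boundaries that also satisfies all remaining constraints:
  u = 0 and v = 0 → (0, 0)
  4u + v = 18 and v = 0 → (4.5, 0)
  2u + 2v = 11 and 4u + v = 18 → (4.167, 1.333)
  2u + 2v = 11 and u + 4v = 22 → (0, 5.5)

Vertices: (0, 0), (4.5, 0), (4.167, 1.333), (0, 5.5)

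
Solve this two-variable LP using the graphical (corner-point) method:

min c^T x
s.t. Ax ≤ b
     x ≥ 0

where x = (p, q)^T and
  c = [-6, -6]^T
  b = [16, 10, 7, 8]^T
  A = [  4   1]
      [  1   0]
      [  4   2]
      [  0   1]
p = 0, q = 3.5, z = -21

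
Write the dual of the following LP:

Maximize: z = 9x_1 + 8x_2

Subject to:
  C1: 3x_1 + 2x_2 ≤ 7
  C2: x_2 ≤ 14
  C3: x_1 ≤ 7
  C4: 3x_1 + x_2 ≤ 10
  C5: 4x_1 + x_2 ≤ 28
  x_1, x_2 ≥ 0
Minimize: z = 7y1 + 14y2 + 7y3 + 10y4 + 28y5

Subject to:
  C1: -3y1 - y3 - 3y4 - 4y5 ≤ -9
  C2: -2y1 - y2 - y4 - y5 ≤ -8
  y1, y2, y3, y4, y5 ≥ 0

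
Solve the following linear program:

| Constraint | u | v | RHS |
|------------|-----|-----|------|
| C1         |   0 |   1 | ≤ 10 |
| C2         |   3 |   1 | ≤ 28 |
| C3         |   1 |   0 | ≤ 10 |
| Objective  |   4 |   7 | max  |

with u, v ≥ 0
Each vertex is the intersection of two constraint boundaries that also satisfies all remaining constraints:
  u = 0 and v = 0 → (0, 0)
  3u + v = 28 and v = 0 → (9.333, 0)
  v = 10 and 3u + v = 28 → (6, 10)
  v = 10 and u = 0 → (0, 10)

Evaluating z = 4u + 7v at each vertex:
  (0, 0): z = 0
  (9.333, 0): z = 37.33
  (6, 10): z = 94
  (0, 10): z = 70

The maximum is at (6, 10) with z = 94.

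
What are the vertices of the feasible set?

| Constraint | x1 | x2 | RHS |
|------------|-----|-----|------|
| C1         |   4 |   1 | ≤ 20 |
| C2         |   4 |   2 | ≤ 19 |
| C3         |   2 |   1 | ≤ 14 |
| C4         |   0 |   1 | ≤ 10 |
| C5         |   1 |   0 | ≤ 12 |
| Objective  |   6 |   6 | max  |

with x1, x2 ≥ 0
Each vertex is the intersection of two constraint boundaries that also satisfies all remaining constraints:
  x1 = 0 and x2 = 0 → (0, 0)
  4x1 + 2x2 = 19 and x2 = 0 → (4.75, 0)
  4x1 + 2x2 = 19 and x1 = 0 → (0, 9.5)

Vertices: (0, 0), (4.75, 0), (0, 9.5)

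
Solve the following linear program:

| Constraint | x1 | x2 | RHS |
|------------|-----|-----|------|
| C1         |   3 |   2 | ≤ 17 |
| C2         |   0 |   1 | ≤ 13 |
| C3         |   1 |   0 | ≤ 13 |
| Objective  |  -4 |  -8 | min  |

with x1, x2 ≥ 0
Each vertex is the intersection of two constraint boundaries that also satisfies all remaining constraints:
  x1 = 0 and x2 = 0 → (0, 0)
  3x1 + 2x2 = 17 and x2 = 0 → (5.667, 0)
  3x1 + 2x2 = 17 and x1 = 0 → (0, 8.5)

Evaluating z = -4x1 - 8x2 at each vertex:
  (0, 0): z = 0
  (5.667, 0): z = -22.67
  (0, 8.5): z = -68

The minimum is at (0, 8.5) with z = -68.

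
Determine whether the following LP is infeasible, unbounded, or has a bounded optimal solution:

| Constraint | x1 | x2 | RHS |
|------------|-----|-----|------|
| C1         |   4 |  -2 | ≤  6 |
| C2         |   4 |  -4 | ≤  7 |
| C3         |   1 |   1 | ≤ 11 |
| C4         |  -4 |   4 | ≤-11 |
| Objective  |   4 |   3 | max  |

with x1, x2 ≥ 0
C2 requires 4x1 - 4x2 ≤ 7, while C4 (-4x1 + 4x2 ≤ -11) is equivalent to 4x1 - 4x2 ≥ 11. Together they would need 11 ≤ 4x1 - 4x2 ≤ 7, which is impossible since 11 > 7. No point satisfies all constraints.

Infeasible — the constraint set is empty.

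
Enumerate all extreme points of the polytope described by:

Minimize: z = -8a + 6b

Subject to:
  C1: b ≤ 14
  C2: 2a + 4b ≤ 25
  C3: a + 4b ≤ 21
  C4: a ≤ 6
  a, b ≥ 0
Each vertex is the intersection of two constraint boundaries that also satisfies all remaining constraints:
  a = 0 and b = 0 → (0, 0)
  a = 6 and b = 0 → (6, 0)
  2a + 4b = 25 and a = 6 → (6, 3.25)
  2a + 4b = 25 and a + 4b = 21 → (4, 4.25)
  a + 4b = 21 and a = 0 → (0, 5.25)

Vertices: (0, 0), (6, 0), (6, 3.25), (4, 4.25), (0, 5.25)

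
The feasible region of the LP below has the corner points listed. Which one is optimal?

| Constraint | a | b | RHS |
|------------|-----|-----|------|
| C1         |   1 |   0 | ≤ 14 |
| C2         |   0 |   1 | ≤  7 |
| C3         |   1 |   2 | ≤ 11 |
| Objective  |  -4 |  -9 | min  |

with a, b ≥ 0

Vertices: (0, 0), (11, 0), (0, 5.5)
(0, 5.5) with z = -49.5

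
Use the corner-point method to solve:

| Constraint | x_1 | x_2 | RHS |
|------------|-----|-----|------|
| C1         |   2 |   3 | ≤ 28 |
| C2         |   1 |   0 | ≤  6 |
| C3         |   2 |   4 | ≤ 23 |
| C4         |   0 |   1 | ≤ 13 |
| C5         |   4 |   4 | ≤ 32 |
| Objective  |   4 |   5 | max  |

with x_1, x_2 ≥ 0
x_1 = 4.5, x_2 = 3.5, z = 35.5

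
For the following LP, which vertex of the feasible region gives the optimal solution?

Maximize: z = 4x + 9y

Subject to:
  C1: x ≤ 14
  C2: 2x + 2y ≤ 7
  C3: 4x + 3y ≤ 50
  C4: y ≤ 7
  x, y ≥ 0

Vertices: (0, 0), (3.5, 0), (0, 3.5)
(0, 3.5) with z = 31.5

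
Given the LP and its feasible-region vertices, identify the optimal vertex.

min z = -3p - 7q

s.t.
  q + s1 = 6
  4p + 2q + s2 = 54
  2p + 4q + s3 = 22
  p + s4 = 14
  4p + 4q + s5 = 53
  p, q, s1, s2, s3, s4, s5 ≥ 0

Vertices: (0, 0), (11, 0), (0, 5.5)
Evaluating z = -3p - 7q at each vertex:
  (0, 0): z = 0
  (11, 0): z = -33
  (0, 5.5): z = -38.5

The smallest value is z = -38.5, attained at (0, 5.5).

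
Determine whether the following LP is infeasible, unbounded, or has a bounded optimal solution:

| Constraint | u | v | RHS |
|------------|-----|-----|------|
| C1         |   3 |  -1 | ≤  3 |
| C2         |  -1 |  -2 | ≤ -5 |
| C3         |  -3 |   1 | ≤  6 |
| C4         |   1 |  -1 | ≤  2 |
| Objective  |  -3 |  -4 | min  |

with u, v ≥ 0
Feasible point: (0, 3) satisfies every constraint, so the LP is feasible.
Direction d = (1, 3): for each constraint row a, a·d ≤ 0 —
  (3)(1) + (-1)(3) = 0 ≤ 0
  (-1)(1) + (-2)(3) = -7 ≤ 0
  (-3)(1) + (1)(3) = 0 ≤ 0
  (1)(1) + (-1)(3) = -2 ≤ 0
and d ≥ 0, so (0, 3) + t·d stays feasible for every t ≥ 0. Along this ray z = -3u - 4v changes by -15 per unit t, so z → −∞.

Unbounded: there is a feasible ray along which z → −∞.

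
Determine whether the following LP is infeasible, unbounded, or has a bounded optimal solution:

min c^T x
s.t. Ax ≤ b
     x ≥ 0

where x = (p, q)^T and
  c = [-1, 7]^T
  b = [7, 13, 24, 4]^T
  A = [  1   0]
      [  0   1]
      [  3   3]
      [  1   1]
The point (4, 0) satisfies every constraint, so the LP is feasible; the constraints give p ≤ 7 and q ≤ 13, which with p, q ≥ 0 keep the feasible region inside a bounded box. A feasible, bounded LP attains a finite optimum at a vertex.

The LP has an optimal solution: (4, 0) with z = -4.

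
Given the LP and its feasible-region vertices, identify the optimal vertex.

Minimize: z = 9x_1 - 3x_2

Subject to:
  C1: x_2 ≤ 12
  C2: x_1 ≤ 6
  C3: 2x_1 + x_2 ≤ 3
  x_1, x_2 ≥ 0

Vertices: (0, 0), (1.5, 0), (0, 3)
(0, 3) with z = -9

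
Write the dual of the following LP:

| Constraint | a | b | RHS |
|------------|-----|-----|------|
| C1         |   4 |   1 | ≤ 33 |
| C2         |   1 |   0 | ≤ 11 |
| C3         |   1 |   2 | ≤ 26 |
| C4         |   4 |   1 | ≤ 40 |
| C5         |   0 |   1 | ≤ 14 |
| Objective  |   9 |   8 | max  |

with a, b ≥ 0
Minimize: z = 33y1 + 11y2 + 26y3 + 40y4 + 14y5

Subject to:
  C1: -4y1 - y2 - y3 - 4y4 ≤ -9
  C2: -y1 - 2y3 - y4 - y5 ≤ -8
  y1, y2, y3, y4, y5 ≥ 0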